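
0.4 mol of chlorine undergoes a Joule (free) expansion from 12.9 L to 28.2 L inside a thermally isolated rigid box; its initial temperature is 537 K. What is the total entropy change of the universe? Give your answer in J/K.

ΔS_universe = 2.6 J/K

For an ideal gas in free expansion Q = 0 and W = 0, so T is unchanged.
Entropy is a state function; using a reversible isothermal path, ΔS_gas = nR ln(V₂/V₁) = 0.4 × 8.314 × ln(28.2/12.9) = 2.6 J/K.
The insulated surroundings exchange no heat, so ΔS_surr = 0 and ΔS_universe = ΔS_gas.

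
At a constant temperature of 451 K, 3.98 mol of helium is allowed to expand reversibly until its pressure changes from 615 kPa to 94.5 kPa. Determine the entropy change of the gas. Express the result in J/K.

For an isothermal ideal gas ΔS_gas = nR ln(P₁/P₂) = 3.98 × 8.314 × ln(615/94.5) = 62 J/K.

ΔS_gas = 62 J/K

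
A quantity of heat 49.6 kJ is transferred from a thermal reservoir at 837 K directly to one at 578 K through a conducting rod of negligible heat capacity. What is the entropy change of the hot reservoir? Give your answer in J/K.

ΔS_hot = -59.3 J/K

The hot reservoir loses heat Q, so ΔS_hot = −Q/T_H = −49600/837 = -59.3 J/K.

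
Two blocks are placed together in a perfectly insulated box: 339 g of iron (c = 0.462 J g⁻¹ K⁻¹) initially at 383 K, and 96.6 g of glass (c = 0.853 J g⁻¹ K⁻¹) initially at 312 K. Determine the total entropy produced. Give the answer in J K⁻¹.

Energy balance: T_f = (m₁c₁T₁ + m₂c₂T₂)/(m₁c₁ + m₂c₂) = 358.52 K.
ΔS₁ = m₁c₁ ln(T_f/T₁) = 156.618 × ln(358.52/383) = -10.34 J/K.
ΔS₂ = m₂c₂ ln(T_f/T₂) = 82.3998 × ln(358.52/312) = 11.45 J/K.
ΔS_total = -10.34 + 11.45 = 1.11 J/K.

ΔS_total = 1.11 J/K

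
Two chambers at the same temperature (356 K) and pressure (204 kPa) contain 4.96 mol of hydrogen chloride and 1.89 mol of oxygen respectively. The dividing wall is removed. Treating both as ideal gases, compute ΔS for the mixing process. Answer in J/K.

ΔS_mix = 33.5 J/K

Mole fractions: x_A = 4.96/6.85 = 0.724, x_B = 0.276.
ΔS_mix = −R(n_A ln x_A + n_B ln x_B) = −8.314 × (4.96 ln 0.724 + 1.89 ln 0.276) = 33.5 J/K.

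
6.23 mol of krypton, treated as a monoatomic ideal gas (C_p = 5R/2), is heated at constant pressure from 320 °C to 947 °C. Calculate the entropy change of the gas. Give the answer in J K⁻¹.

ΔS = 93.4 J/K

In kelvin: T₁ = 593.15 K, T₂ = 1220.15 K. At constant pressure, ΔS = nC_p ln(T₂/T₁) with C_p = 5R/2 = 20.79 J mol⁻¹ K⁻¹.
ΔS = 6.23 × 20.79 × ln(1220.15/593.15) = 93.4 J/K.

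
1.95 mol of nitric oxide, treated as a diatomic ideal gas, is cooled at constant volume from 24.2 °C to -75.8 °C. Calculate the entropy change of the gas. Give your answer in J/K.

In kelvin: T₁ = 297.35 K, T₂ = 197.35 K. At constant volume, ΔS = nC_V ln(T₂/T₁) with C_V = 5R/2 = 20.79 J mol⁻¹ K⁻¹.
ΔS = 1.95 × 20.79 × ln(197.35/297.35) = -16.6 J/K.

ΔS = -16.6 J/K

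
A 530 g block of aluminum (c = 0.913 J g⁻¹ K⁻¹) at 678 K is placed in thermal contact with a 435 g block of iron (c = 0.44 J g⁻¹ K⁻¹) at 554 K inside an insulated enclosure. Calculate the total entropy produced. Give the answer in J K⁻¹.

Energy balance: T_f = (m₁c₁T₁ + m₂c₂T₂)/(m₁c₁ + m₂c₂) = 642.85 K.
ΔS₁ = m₁c₁ ln(T_f/T₁) = 483.89 × ln(642.85/678) = -25.76 J/K.
ΔS₂ = m₂c₂ ln(T_f/T₂) = 191.4 × ln(642.85/554) = 28.47 J/K.
ΔS_total = -25.76 + 28.47 = 2.71 J/K.

ΔS_total = 2.71 J/K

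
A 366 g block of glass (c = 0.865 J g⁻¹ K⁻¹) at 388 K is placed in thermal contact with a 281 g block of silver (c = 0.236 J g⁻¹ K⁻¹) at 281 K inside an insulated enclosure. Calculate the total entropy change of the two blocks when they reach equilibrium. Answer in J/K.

ΔS_total = 2.66 J/K

Energy balance: T_f = (m₁c₁T₁ + m₂c₂T₂)/(m₁c₁ + m₂c₂) = 369.47 K.
ΔS₁ = m₁c₁ ln(T_f/T₁) = 316.59 × ln(369.47/388) = -15.49 J/K.
ΔS₂ = m₂c₂ ln(T_f/T₂) = 66.316 × ln(369.47/281) = 18.15 J/K.
ΔS_total = -15.49 + 18.15 = 2.66 J/K.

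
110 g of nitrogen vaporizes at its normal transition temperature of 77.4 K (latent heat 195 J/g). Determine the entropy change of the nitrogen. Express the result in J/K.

ΔS = 277 J/K

Heat absorbed by the substance: Q = mL = 110 × 195 = 21450 J.
At constant T, ΔS = Q_rev/T = 21450 / 77.4 = 277 J/K.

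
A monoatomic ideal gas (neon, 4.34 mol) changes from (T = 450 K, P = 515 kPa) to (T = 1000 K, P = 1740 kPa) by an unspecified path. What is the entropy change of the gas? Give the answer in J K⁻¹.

ΔS = nC_p ln(T₂/T₁) − nR ln(P₂/P₁), with C_p = 5R/2 = 20.79 J mol⁻¹ K⁻¹ for a monoatomic ideal gas.
ΔS = 4.34 × [20.79 × ln(1000/450) − 8.314 × ln(1740/515)] = 28.1 J/K.

ΔS = 28.1 J/K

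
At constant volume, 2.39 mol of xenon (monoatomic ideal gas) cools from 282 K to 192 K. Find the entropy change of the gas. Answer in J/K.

ΔS = -11.5 J/K

At constant volume, ΔS = nC_V ln(T₂/T₁) with C_V = 3R/2 = 12.47 J mol⁻¹ K⁻¹.
ΔS = 2.39 × 12.47 × ln(192/282) = -11.5 J/K.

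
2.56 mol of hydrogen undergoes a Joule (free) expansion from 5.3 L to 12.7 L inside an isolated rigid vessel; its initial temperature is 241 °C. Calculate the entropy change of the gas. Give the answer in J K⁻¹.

ΔS_gas = 18.6 J/K

For an ideal gas in free expansion Q = 0 and W = 0, so T is unchanged.
Entropy is a state function; using a reversible isothermal path, ΔS_gas = nR ln(V₂/V₁) = 2.56 × 8.314 × ln(12.7/5.3) = 18.6 J/K.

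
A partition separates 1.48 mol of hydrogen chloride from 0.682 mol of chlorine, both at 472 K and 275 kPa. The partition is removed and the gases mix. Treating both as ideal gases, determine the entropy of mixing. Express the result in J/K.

Mole fractions: x_A = 1.48/2.16 = 0.685, x_B = 0.315.
ΔS_mix = −R(n_A ln x_A + n_B ln x_B) = −8.314 × (1.48 ln 0.685 + 0.682 ln 0.315) = 11.2 J/K.

ΔS_mix = 11.2 J/K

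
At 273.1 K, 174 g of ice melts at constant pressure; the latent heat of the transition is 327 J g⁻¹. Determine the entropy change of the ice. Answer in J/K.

Heat absorbed by the substance: Q = mL = 174 × 327 = 56898 J.
At constant T, ΔS = Q_rev/T = 56898 / 273.1 = 208 J/K.

ΔS = 208 J/K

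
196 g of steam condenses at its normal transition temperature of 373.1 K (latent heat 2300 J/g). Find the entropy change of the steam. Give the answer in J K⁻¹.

ΔS = -1210 J/K

Heat released by the substance: Q = −mL = −196 × 2300 = −450800 J.
At constant T, ΔS = Q_rev/T = −450800 / 373.1 = -1210 J/K.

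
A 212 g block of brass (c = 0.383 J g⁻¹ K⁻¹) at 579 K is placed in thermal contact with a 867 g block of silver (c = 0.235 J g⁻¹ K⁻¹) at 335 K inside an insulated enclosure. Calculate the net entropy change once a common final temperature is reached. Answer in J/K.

ΔS_total = 9.31 J/K

Energy balance: T_f = (m₁c₁T₁ + m₂c₂T₂)/(m₁c₁ + m₂c₂) = 404.53 K.
ΔS₁ = m₁c₁ ln(T_f/T₁) = 81.196 × ln(404.53/579) = -29.12 J/K.
ΔS₂ = m₂c₂ ln(T_f/T₂) = 203.745 × ln(404.53/335) = 38.43 J/K.
ΔS_total = -29.12 + 38.43 = 9.31 J/K.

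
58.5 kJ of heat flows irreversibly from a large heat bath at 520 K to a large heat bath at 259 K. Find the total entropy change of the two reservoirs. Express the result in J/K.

ΔS_hot = −Q/T_H = −58500/520 = -112.5 J/K and ΔS_cold = +Q/T_C = 58500/259 = 225.9 J/K.
ΔS_total = -112.5 + 225.9 = 113 J/K, positive as the second law requires.

ΔS_total = 113 J/K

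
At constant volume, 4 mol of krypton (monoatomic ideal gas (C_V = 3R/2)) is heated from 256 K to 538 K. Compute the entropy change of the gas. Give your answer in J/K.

At constant volume, ΔS = nC_V ln(T₂/T₁) with C_V = 3R/2 = 12.47 J mol⁻¹ K⁻¹.
ΔS = 4 × 12.47 × ln(538/256) = 37 J/K.

ΔS = 37 J/K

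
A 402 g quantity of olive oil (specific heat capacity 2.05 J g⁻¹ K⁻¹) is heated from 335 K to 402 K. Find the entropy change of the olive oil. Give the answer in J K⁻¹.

ΔS = ∫dQ_rev/T = m c ln(T₂/T₁) = 402 × 2.05 × ln(402/335) = 150 J/K.

ΔS = 150 J/K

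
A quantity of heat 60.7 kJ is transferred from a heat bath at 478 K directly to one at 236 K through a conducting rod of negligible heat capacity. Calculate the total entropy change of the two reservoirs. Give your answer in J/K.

ΔS_total = 130 J/K

ΔS_hot = −Q/T_H = −60700/478 = -127 J/K and ΔS_cold = +Q/T_C = 60700/236 = 257.2 J/K.
ΔS_total = -127 + 257.2 = 130 J/K, positive as the second law requires.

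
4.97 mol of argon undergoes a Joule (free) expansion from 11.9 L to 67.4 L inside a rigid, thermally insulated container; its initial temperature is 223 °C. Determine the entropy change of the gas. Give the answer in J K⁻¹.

ΔS_gas = 71.7 J/K

For an ideal gas in free expansion Q = 0 and W = 0, so T is unchanged.
Entropy is a state function; using a reversible isothermal path, ΔS_gas = nR ln(V₂/V₁) = 4.97 × 8.314 × ln(67.4/11.9) = 71.7 J/K.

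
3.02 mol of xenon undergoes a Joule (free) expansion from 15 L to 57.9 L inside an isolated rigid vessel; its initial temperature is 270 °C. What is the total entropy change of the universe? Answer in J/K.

For an ideal gas in free expansion Q = 0 and W = 0, so T is unchanged.
Entropy is a state function; using a reversible isothermal path, ΔS_gas = nR ln(V₂/V₁) = 3.02 × 8.314 × ln(57.9/15) = 33.9 J/K.
The insulated surroundings exchange no heat, so ΔS_surr = 0 and ΔS_universe = ΔS_gas.

ΔS_universe = 33.9 J/K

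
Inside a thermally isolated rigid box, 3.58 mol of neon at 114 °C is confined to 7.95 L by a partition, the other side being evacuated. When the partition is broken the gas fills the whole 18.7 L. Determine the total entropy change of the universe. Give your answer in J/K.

ΔS_universe = 25.5 J/K

For an ideal gas in free expansion Q = 0 and W = 0, so T is unchanged.
Entropy is a state function; using a reversible isothermal path, ΔS_gas = nR ln(V₂/V₁) = 3.58 × 8.314 × ln(18.7/7.95) = 25.5 J/K.
The insulated surroundings exchange no heat, so ΔS_surr = 0 and ΔS_universe = ΔS_gas.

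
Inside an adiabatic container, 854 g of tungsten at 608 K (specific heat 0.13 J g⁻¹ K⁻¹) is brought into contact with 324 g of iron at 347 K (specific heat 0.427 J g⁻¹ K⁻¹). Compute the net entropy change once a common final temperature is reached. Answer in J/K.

Energy balance: T_f = (m₁c₁T₁ + m₂c₂T₂)/(m₁c₁ + m₂c₂) = 463.2 K.
ΔS₁ = m₁c₁ ln(T_f/T₁) = 111.02 × ln(463.2/608) = -30.2 J/K.
ΔS₂ = m₂c₂ ln(T_f/T₂) = 138.348 × ln(463.2/347) = 39.96 J/K.
ΔS_total = -30.2 + 39.96 = 9.76 J/K.

ΔS_total = 9.76 J/K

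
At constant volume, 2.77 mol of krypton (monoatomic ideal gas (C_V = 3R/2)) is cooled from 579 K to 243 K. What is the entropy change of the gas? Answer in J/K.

ΔS = -30 J/K

At constant volume, ΔS = nC_V ln(T₂/T₁) with C_V = 3R/2 = 12.47 J mol⁻¹ K⁻¹.
ΔS = 2.77 × 12.47 × ln(243/579) = -30 J/K.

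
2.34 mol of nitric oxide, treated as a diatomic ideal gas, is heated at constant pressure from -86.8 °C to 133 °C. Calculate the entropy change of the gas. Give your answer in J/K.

ΔS = 53 J/K

In kelvin: T₁ = 186.35 K, T₂ = 406.15 K. At constant pressure, ΔS = nC_p ln(T₂/T₁) with C_p = 7R/2 = 29.1 J mol⁻¹ K⁻¹.
ΔS = 2.34 × 29.1 × ln(406.15/186.35) = 53 J/K.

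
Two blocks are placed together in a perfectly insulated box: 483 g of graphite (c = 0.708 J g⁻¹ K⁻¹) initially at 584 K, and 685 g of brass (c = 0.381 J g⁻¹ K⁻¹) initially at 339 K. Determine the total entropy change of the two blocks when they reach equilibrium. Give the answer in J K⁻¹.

ΔS_total = 21.1 J/K

Energy balance: T_f = (m₁c₁T₁ + m₂c₂T₂)/(m₁c₁ + m₂c₂) = 477.95 K.
ΔS₁ = m₁c₁ ln(T_f/T₁) = 341.964 × ln(477.95/584) = -68.53 J/K.
ΔS₂ = m₂c₂ ln(T_f/T₂) = 260.985 × ln(477.95/339) = 89.65 J/K.
ΔS_total = -68.53 + 89.65 = 21.1 J/K.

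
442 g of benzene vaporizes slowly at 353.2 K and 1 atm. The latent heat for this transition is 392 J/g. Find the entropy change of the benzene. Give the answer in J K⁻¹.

Heat absorbed by the substance: Q = mL = 442 × 392 = 173264 J.
At constant T, ΔS = Q_rev/T = 173264 / 353.2 = 491 J/K.

ΔS = 491 J/K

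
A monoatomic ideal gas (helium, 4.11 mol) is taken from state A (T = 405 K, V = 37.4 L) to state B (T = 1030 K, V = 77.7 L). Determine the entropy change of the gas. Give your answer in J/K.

Entropy is a state function: ΔS = nC_V ln(T₂/T₁) + nR ln(V₂/V₁), with C_V = 3R/2 = 12.47 J mol⁻¹ K⁻¹ for a monoatomic ideal gas.
ΔS = 4.11 × [12.47 × ln(1030/405) + 8.314 × ln(77.7/37.4)] = 72.8 J/K.

ΔS = 72.8 J/K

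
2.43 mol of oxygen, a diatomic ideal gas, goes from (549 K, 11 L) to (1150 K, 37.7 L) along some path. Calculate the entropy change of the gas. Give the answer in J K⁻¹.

ΔS = 62.2 J/K

Entropy is a state function: ΔS = nC_V ln(T₂/T₁) + nR ln(V₂/V₁), with C_V = 5R/2 = 20.79 J mol⁻¹ K⁻¹ for a diatomic ideal gas.
ΔS = 2.43 × [20.79 × ln(1150/549) + 8.314 × ln(37.7/11)] = 62.2 J/K.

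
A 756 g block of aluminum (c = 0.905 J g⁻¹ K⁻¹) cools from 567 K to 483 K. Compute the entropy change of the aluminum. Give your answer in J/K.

ΔS = -110 J/K

ΔS = ∫dQ_rev/T = m c ln(T₂/T₁) = 756 × 0.905 × ln(483/567) = -110 J/K.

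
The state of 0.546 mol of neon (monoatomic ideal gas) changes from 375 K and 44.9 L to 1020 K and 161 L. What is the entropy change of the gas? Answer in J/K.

Entropy is a state function: ΔS = nC_V ln(T₂/T₁) + nR ln(V₂/V₁), with C_V = 3R/2 = 12.47 J mol⁻¹ K⁻¹ for a monoatomic ideal gas.
ΔS = 0.546 × [12.47 × ln(1020/375) + 8.314 × ln(161/44.9)] = 12.6 J/K.

ΔS = 12.6 J/K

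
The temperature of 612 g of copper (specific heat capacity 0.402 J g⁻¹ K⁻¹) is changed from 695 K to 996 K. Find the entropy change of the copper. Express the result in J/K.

ΔS = 88.5 J/K

ΔS = ∫dQ_rev/T = m c ln(T₂/T₁) = 612 × 0.402 × ln(996/695) = 88.5 J/K.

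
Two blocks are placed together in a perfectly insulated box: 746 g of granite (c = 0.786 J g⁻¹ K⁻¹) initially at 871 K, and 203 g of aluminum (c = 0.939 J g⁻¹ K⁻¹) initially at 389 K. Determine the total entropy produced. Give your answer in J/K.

Energy balance: T_f = (m₁c₁T₁ + m₂c₂T₂)/(m₁c₁ + m₂c₂) = 752.75 K.
ΔS₁ = m₁c₁ ln(T_f/T₁) = 586.356 × ln(752.75/871) = -85.555 J/K.
ΔS₂ = m₂c₂ ln(T_f/T₂) = 190.617 × ln(752.75/389) = 125.84 J/K.
ΔS_total = -85.555 + 125.84 = 40.3 J/K.

ΔS_total = 40.3 J/K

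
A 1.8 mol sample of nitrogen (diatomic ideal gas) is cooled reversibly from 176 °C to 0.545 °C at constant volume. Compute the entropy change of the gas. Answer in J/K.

ΔS = -18.5 J/K

In kelvin: T₁ = 449.15 K, T₂ = 273.695 K. At constant volume, ΔS = nC_V ln(T₂/T₁) with C_V = 5R/2 = 20.79 J mol⁻¹ K⁻¹.
ΔS = 1.8 × 20.79 × ln(273.695/449.15) = -18.5 J/K.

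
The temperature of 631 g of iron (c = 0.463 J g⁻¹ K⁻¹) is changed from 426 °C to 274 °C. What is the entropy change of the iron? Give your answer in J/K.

In kelvin: T₁ = 699.15 K, T₂ = 547.15 K. ΔS = ∫dQ_rev/T = m c ln(T₂/T₁) = 631 × 0.463 × ln(547.15/699.15) = -71.6 J/K.

ΔS = -71.6 J/K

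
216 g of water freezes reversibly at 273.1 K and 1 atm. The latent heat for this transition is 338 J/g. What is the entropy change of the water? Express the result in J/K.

ΔS = -267 J/K

Heat released by the substance: Q = −mL = −216 × 338 = −73008 J.
At constant T, ΔS = Q_rev/T = −73008 / 273.1 = -267 J/K.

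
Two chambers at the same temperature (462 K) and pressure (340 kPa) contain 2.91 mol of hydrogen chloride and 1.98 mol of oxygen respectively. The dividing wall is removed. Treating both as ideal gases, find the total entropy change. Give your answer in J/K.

ΔS_mix = 27.4 J/K

Mole fractions: x_A = 2.91/4.89 = 0.595, x_B = 0.405.
ΔS_mix = −R(n_A ln x_A + n_B ln x_B) = −8.314 × (2.91 ln 0.595 + 1.98 ln 0.405) = 27.4 J/K.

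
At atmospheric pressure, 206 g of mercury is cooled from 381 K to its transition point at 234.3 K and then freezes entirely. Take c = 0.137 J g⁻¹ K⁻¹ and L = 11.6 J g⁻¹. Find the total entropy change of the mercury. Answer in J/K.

ΔS = -23.9 J/K

Cooling step: ΔS₁ = m c ln(T_tr/T_i) = 206 × 0.137 × ln(234.3/381) = -13.72 J/K.
Phase change: ΔS₂ = −mL/T_tr = −206 × 11.6 / 234.3 = -10.2 J/K.
ΔS_total = (-13.72) + (-10.2) = -23.9 J/K.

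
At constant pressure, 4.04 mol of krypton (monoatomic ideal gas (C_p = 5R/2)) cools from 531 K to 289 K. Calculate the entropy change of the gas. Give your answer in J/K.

ΔS = -51.1 J/K

At constant pressure, ΔS = nC_p ln(T₂/T₁) with C_p = 5R/2 = 20.79 J mol⁻¹ K⁻¹.
ΔS = 4.04 × 20.79 × ln(289/531) = -51.1 J/K.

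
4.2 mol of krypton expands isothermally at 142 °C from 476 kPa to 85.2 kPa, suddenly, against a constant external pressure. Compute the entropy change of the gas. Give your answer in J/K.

ΔS_gas = 60.1 J/K

Entropy is a state function, so ΔS_gas depends only on the end states.
For an isothermal ideal gas ΔS_gas = nR ln(P₁/P₂) = 4.2 × 8.314 × ln(476/85.2) = 60.1 J/K.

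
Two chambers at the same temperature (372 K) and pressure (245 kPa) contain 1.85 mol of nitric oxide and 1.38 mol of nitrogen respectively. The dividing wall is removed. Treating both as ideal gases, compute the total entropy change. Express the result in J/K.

ΔS_mix = 18.3 J/K

Mole fractions: x_A = 1.85/3.23 = 0.573, x_B = 0.427.
ΔS_mix = −R(n_A ln x_A + n_B ln x_B) = −8.314 × (1.85 ln 0.573 + 1.38 ln 0.427) = 18.3 J/K.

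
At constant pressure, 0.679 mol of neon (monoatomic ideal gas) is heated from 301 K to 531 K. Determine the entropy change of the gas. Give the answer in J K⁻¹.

ΔS = 8.01 J/K

At constant pressure, ΔS = nC_p ln(T₂/T₁) with C_p = 5R/2 = 20.79 J mol⁻¹ K⁻¹.
ΔS = 0.679 × 20.79 × ln(531/301) = 8.01 J/K.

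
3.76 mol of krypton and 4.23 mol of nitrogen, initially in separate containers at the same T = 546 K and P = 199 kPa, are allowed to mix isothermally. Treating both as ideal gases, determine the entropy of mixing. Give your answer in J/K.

ΔS_mix = 45.9 J/K

Mole fractions: x_A = 3.76/7.99 = 0.471, x_B = 0.529.
ΔS_mix = −R(n_A ln x_A + n_B ln x_B) = −8.314 × (3.76 ln 0.471 + 4.23 ln 0.529) = 45.9 J/K.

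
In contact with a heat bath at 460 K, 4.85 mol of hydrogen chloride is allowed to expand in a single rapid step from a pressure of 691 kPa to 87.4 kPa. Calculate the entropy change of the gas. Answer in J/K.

Entropy is a state function, so ΔS_gas depends only on the end states.
For an isothermal ideal gas ΔS_gas = nR ln(P₁/P₂) = 4.85 × 8.314 × ln(691/87.4) = 83.4 J/K.

ΔS_gas = 83.4 J/K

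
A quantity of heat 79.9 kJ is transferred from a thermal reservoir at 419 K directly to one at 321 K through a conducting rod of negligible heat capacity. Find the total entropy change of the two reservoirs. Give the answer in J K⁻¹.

ΔS_hot = −Q/T_H = −79900/419 = -190.7 J/K and ΔS_cold = +Q/T_C = 79900/321 = 248.9 J/K.
ΔS_total = -190.7 + 248.9 = 58.2 J/K, positive as the second law requires.

ΔS_total = 58.2 J/K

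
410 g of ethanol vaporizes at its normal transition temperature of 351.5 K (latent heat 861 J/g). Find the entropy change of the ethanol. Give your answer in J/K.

Heat absorbed by the substance: Q = mL = 410 × 861 = 353010 J.
At constant T, ΔS = Q_rev/T = 353010 / 351.5 = 1000 J/K.

ΔS = 1000 J/K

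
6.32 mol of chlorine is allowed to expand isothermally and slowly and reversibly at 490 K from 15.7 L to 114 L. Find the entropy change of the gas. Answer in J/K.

ΔS_gas = 104 J/K

For an isothermal ideal gas ΔS_gas = nR ln(V₂/V₁) = 6.32 × 8.314 × ln(114/15.7) = 104 J/K.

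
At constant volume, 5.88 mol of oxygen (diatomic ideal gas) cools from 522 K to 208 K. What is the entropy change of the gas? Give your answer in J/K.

ΔS = -112 J/K

At constant volume, ΔS = nC_V ln(T₂/T₁) with C_V = 5R/2 = 20.79 J mol⁻¹ K⁻¹.
ΔS = 5.88 × 20.79 × ln(208/522) = -112 J/K.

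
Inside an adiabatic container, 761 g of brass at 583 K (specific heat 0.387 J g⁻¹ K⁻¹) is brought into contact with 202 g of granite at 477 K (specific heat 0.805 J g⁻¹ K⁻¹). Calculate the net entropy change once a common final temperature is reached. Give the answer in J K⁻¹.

ΔS_total = 2.07 J/K

Energy balance: T_f = (m₁c₁T₁ + m₂c₂T₂)/(m₁c₁ + m₂c₂) = 545.29 K.
ΔS₁ = m₁c₁ ln(T_f/T₁) = 294.507 × ln(545.29/583) = -19.69 J/K.
ΔS₂ = m₂c₂ ln(T_f/T₂) = 162.61 × ln(545.29/477) = 21.76 J/K.
ΔS_total = -19.69 + 21.76 = 2.07 J/K.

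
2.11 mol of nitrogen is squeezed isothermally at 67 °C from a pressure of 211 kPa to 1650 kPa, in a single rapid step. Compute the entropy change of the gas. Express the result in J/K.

ΔS_gas = -36.1 J/K

Entropy is a state function, so ΔS_gas depends only on the end states.
For an isothermal ideal gas ΔS_gas = nR ln(P₁/P₂) = 2.11 × 8.314 × ln(211/1650) = -36.1 J/K.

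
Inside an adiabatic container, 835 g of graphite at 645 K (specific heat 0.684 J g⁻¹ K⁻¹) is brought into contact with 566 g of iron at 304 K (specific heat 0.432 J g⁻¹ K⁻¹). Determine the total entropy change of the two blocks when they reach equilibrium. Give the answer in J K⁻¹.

Energy balance: T_f = (m₁c₁T₁ + m₂c₂T₂)/(m₁c₁ + m₂c₂) = 542.78 K.
ΔS₁ = m₁c₁ ln(T_f/T₁) = 571.14 × ln(542.78/645) = -98.551 J/K.
ΔS₂ = m₂c₂ ln(T_f/T₂) = 244.512 × ln(542.78/304) = 141.74 J/K.
ΔS_total = -98.551 + 141.74 = 43.2 J/K.

ΔS_total = 43.2 J/K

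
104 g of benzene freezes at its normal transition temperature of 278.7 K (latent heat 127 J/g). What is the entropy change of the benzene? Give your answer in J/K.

ΔS = -47.4 J/K

Heat released by the substance: Q = −mL = −104 × 127 = −13208 J.
At constant T, ΔS = Q_rev/T = −13208 / 278.7 = -47.4 J/K.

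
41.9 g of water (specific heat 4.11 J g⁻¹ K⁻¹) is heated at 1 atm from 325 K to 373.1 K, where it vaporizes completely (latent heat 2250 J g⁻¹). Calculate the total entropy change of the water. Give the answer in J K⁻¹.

Warming step: ΔS₁ = m c ln(T_tr/T_i) = 41.9 × 4.11 × ln(373.1/325) = 23.77 J/K.
Phase change: ΔS₂ = +mL/T_tr = 41.9 × 2250 / 373.1 = 252.7 J/K.
ΔS_total = (23.77) + (252.7) = 276 J/K.

ΔS = 276 J/K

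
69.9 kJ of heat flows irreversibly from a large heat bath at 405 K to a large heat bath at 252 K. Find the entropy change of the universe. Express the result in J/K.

ΔS_total = 105 J/K

ΔS_hot = −Q/T_H = −69900/405 = -172.6 J/K and ΔS_cold = +Q/T_C = 69900/252 = 277.4 J/K.
ΔS_total = -172.6 + 277.4 = 105 J/K, positive as the second law requires.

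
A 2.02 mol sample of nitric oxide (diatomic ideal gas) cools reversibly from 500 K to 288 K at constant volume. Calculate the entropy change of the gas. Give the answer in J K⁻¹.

At constant volume, ΔS = nC_V ln(T₂/T₁) with C_V = 5R/2 = 20.79 J mol⁻¹ K⁻¹.
ΔS = 2.02 × 20.79 × ln(288/500) = -23.2 J/K.

ΔS = -23.2 J/K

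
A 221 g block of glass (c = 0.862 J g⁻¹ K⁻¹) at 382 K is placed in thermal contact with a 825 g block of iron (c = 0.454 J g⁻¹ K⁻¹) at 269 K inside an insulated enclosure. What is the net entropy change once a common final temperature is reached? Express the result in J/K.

ΔS_total = 8.03 J/K

Energy balance: T_f = (m₁c₁T₁ + m₂c₂T₂)/(m₁c₁ + m₂c₂) = 307.1 K.
ΔS₁ = m₁c₁ ln(T_f/T₁) = 190.502 × ln(307.1/382) = -41.58 J/K.
ΔS₂ = m₂c₂ ln(T_f/T₂) = 374.55 × ln(307.1/269) = 49.61 J/K.
ΔS_total = -41.58 + 49.61 = 8.03 J/K.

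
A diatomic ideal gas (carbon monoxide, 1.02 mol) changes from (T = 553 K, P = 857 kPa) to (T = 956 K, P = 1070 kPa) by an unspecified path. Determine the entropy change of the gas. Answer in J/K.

ΔS = 14.4 J/K

ΔS = nC_p ln(T₂/T₁) − nR ln(P₂/P₁), with C_p = 7R/2 = 29.1 J mol⁻¹ K⁻¹ for a diatomic ideal gas.
ΔS = 1.02 × [29.1 × ln(956/553) − 8.314 × ln(1070/857)] = 14.4 J/K.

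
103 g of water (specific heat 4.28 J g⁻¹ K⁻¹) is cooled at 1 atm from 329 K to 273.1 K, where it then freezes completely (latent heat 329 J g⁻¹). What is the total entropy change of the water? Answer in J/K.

Cooling step: ΔS₁ = m c ln(T_tr/T_i) = 103 × 4.28 × ln(273.1/329) = -82.09 J/K.
Phase change: ΔS₂ = −mL/T_tr = −103 × 329 / 273.1 = -124.1 J/K.
ΔS_total = (-82.09) + (-124.1) = -206 J/K.

ΔS = -206 J/K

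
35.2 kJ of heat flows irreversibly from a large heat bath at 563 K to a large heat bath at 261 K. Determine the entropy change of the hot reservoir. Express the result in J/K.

The hot reservoir loses heat Q, so ΔS_hot = −Q/T_H = −35200/563 = -62.5 J/K.

ΔS_hot = -62.5 J/K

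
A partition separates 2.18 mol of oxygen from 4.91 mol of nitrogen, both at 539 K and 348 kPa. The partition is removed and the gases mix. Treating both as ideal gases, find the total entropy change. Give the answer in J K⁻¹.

ΔS_mix = 36.4 J/K

Mole fractions: x_A = 2.18/7.09 = 0.307, x_B = 0.693.
ΔS_mix = −R(n_A ln x_A + n_B ln x_B) = −8.314 × (2.18 ln 0.307 + 4.91 ln 0.693) = 36.4 J/K.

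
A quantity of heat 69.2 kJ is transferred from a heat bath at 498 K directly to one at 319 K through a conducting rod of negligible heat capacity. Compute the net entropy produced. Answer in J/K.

ΔS_hot = −Q/T_H = −69200/498 = -138.96 J/K and ΔS_cold = +Q/T_C = 69200/319 = 216.93 J/K.
ΔS_total = -138.96 + 216.93 = 78 J/K, positive as the second law requires.

ΔS_total = 78 J/K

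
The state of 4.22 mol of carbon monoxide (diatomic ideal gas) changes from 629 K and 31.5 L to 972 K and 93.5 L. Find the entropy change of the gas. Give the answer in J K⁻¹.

Entropy is a state function: ΔS = nC_V ln(T₂/T₁) + nR ln(V₂/V₁), with C_V = 5R/2 = 20.79 J mol⁻¹ K⁻¹ for a diatomic ideal gas.
ΔS = 4.22 × [20.79 × ln(972/629) + 8.314 × ln(93.5/31.5)] = 76.3 J/K.

ΔS = 76.3 J/K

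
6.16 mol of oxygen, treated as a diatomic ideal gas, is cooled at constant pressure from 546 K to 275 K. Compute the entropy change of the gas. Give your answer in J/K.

ΔS = -123 J/K

At constant pressure, ΔS = nC_p ln(T₂/T₁) with C_p = 7R/2 = 29.1 J mol⁻¹ K⁻¹.
ΔS = 6.16 × 29.1 × ln(275/546) = -123 J/K.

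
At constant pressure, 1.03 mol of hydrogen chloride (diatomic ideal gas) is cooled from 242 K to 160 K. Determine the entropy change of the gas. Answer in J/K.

At constant pressure, ΔS = nC_p ln(T₂/T₁) with C_p = 7R/2 = 29.1 J mol⁻¹ K⁻¹.
ΔS = 1.03 × 29.1 × ln(160/242) = -12.4 J/K.

ΔS = -12.4 J/K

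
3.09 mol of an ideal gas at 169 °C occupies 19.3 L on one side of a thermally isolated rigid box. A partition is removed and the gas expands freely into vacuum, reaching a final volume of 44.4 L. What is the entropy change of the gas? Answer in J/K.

ΔS_gas = 21.4 J/K

No heat is exchanged and no work is done, so the ideal-gas temperature stays constant.
Entropy is a state function; using a reversible isothermal path, ΔS_gas = nR ln(V₂/V₁) = 3.09 × 8.314 × ln(44.4/19.3) = 21.4 J/K.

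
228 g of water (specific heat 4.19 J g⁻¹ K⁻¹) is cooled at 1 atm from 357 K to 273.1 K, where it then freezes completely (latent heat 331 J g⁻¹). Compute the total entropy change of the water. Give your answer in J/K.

Cooling step: ΔS₁ = m c ln(T_tr/T_i) = 228 × 4.19 × ln(273.1/357) = -255.9 J/K.
Phase change: ΔS₂ = −mL/T_tr = −228 × 331 / 273.1 = -276.3 J/K.
ΔS_total = (-255.9) + (-276.3) = -532 J/K.

ΔS = -532 J/K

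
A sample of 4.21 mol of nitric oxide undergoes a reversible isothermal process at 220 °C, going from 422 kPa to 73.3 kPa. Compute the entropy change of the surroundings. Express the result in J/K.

ΔS_surr = -61.3 J/K

For an isothermal ideal gas ΔS_gas = nR ln(P₁/P₂) = 4.21 × 8.314 × ln(422/73.3) = 61.3 J/K.
The process is reversible, so ΔS_surr = −ΔS_gas = -61.3 J/K and ΔS_universe = 0.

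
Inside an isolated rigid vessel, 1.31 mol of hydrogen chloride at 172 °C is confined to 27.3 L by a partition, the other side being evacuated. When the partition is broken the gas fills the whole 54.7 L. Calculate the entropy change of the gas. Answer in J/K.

ΔS_gas = 7.57 J/K

No heat is exchanged and no work is done, so the ideal-gas temperature stays constant.
Entropy is a state function; using a reversible isothermal path, ΔS_gas = nR ln(V₂/V₁) = 1.31 × 8.314 × ln(54.7/27.3) = 7.57 J/K.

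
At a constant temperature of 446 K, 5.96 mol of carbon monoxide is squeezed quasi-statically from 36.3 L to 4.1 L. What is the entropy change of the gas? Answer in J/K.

ΔS_gas = -108 J/K

For an isothermal ideal gas ΔS_gas = nR ln(V₂/V₁) = 5.96 × 8.314 × ln(4.1/36.3) = -108 J/K.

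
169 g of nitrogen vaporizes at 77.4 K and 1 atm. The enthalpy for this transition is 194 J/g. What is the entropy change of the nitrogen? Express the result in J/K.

ΔS = 424 J/K

Heat absorbed by the substance: Q = mL = 169 × 194 = 32786 J.
At constant T, ΔS = Q_rev/T = 32786 / 77.4 = 424 J/K.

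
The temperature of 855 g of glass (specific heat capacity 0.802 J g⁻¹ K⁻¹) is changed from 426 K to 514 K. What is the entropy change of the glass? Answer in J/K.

ΔS = ∫dQ_rev/T = m c ln(T₂/T₁) = 855 × 0.802 × ln(514/426) = 129 J/K.

ΔS = 129 J/K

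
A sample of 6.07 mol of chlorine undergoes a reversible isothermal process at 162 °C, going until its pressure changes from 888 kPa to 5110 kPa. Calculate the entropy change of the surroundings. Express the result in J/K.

For an isothermal ideal gas ΔS_gas = nR ln(P₁/P₂) = 6.07 × 8.314 × ln(888/5110) = -88.3 J/K.
The process is reversible, so ΔS_surr = −ΔS_gas = 88.3 J/K and ΔS_universe = 0.

ΔS_surr = 88.3 J/K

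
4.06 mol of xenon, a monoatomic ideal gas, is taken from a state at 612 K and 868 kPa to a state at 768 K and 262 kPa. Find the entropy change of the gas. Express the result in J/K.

ΔS = nC_p ln(T₂/T₁) − nR ln(P₂/P₁), with C_p = 5R/2 = 20.79 J mol⁻¹ K⁻¹ for a monoatomic ideal gas.
ΔS = 4.06 × [20.79 × ln(768/612) − 8.314 × ln(262/868)] = 59.6 J/K.

ΔS = 59.6 J/K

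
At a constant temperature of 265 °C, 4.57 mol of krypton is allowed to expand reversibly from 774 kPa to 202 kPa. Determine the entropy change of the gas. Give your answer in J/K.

For an isothermal ideal gas ΔS_gas = nR ln(P₁/P₂) = 4.57 × 8.314 × ln(774/202) = 51 J/K.

ΔS_gas = 51 J/K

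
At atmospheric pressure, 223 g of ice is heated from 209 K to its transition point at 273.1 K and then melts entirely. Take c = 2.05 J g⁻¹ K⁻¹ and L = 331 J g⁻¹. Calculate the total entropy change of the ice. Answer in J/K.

Warming step: ΔS₁ = m c ln(T_tr/T_i) = 223 × 2.05 × ln(273.1/209) = 122.3 J/K.
Phase change: ΔS₂ = +mL/T_tr = 223 × 331 / 273.1 = 270.3 J/K.
ΔS_total = (122.3) + (270.3) = 393 J/K.

ΔS = 393 J/K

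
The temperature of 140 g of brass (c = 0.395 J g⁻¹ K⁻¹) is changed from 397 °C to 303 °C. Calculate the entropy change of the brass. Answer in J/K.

In kelvin: T₁ = 670.15 K, T₂ = 576.15 K. ΔS = ∫dQ_rev/T = m c ln(T₂/T₁) = 140 × 0.395 × ln(576.15/670.15) = -8.36 J/K.

ΔS = -8.36 J/K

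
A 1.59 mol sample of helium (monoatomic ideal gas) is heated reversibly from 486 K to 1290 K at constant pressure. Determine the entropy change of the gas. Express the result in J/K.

ΔS = 32.3 J/K

At constant pressure, ΔS = nC_p ln(T₂/T₁) with C_p = 5R/2 = 20.79 J mol⁻¹ K⁻¹.
ΔS = 1.59 × 20.79 × ln(1290/486) = 32.3 J/K.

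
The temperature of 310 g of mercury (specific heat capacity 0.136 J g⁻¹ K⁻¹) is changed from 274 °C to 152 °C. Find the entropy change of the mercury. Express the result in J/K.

In kelvin: T₁ = 547.15 K, T₂ = 425.15 K. ΔS = ∫dQ_rev/T = m c ln(T₂/T₁) = 310 × 0.136 × ln(425.15/547.15) = -10.6 J/K.

ΔS = -10.6 J/K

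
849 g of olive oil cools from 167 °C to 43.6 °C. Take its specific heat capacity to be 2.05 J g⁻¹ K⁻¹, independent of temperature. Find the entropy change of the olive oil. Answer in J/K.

ΔS = -573 J/K

In kelvin: T₁ = 440.15 K, T₂ = 316.75 K. ΔS = ∫dQ_rev/T = m c ln(T₂/T₁) = 849 × 2.05 × ln(316.75/440.15) = -573 J/K.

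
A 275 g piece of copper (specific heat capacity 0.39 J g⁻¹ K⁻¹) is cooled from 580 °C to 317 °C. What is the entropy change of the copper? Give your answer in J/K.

ΔS = -39.5 J/K

In kelvin: T₁ = 853.15 K, T₂ = 590.15 K. ΔS = ∫dQ_rev/T = m c ln(T₂/T₁) = 275 × 0.39 × ln(590.15/853.15) = -39.5 J/K.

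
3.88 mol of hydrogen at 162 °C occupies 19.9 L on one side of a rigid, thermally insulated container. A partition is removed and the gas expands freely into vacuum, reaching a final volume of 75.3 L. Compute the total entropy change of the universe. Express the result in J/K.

ΔS_universe = 42.9 J/K

For an ideal gas in free expansion Q = 0 and W = 0, so T is unchanged.
Entropy is a state function; using a reversible isothermal path, ΔS_gas = nR ln(V₂/V₁) = 3.88 × 8.314 × ln(75.3/19.9) = 42.9 J/K.
The insulated surroundings exchange no heat, so ΔS_surr = 0 and ΔS_universe = ΔS_gas.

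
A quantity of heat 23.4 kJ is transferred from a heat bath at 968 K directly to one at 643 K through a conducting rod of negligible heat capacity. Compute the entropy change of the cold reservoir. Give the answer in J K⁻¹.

ΔS_cold = 36.4 J/K

The cold reservoir gains heat Q, so ΔS_cold = +Q/T_C = 23400/643 = 36.4 J/K.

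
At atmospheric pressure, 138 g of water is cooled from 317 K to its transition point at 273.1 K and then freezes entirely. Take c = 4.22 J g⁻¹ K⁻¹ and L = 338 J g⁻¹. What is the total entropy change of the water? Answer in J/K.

Cooling step: ΔS₁ = m c ln(T_tr/T_i) = 138 × 4.22 × ln(273.1/317) = -86.81 J/K.
Phase change: ΔS₂ = −mL/T_tr = −138 × 338 / 273.1 = -170.8 J/K.
ΔS_total = (-86.81) + (-170.8) = -258 J/K.

ΔS = -258 J/K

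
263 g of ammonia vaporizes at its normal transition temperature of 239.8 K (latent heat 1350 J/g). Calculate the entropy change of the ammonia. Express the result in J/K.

ΔS = 1480 J/K

Heat absorbed by the substance: Q = mL = 263 × 1350 = 355050 J.
At constant T, ΔS = Q_rev/T = 355050 / 239.8 = 1480 J/K.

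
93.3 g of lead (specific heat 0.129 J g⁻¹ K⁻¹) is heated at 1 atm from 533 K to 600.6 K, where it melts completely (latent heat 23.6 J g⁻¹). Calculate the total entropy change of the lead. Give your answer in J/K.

ΔS = 5.1 J/K

Warming step: ΔS₁ = m c ln(T_tr/T_i) = 93.3 × 0.129 × ln(600.6/533) = 1.437 J/K.
Phase change: ΔS₂ = +mL/T_tr = 93.3 × 23.6 / 600.6 = 3.666 J/K.
ΔS_total = (1.437) + (3.666) = 5.1 J/K.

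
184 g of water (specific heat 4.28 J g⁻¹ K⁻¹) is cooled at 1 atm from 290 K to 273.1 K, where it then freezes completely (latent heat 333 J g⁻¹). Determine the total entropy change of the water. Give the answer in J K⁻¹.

Cooling step: ΔS₁ = m c ln(T_tr/T_i) = 184 × 4.28 × ln(273.1/290) = -47.28 J/K.
Phase change: ΔS₂ = −mL/T_tr = −184 × 333 / 273.1 = -224.4 J/K.
ΔS_total = (-47.28) + (-224.4) = -272 J/K.

ΔS = -272 J/K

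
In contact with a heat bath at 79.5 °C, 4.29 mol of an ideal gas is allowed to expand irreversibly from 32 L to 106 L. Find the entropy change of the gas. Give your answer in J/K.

ΔS_gas = 42.7 J/K

Entropy is a state function, so ΔS_gas depends only on the end states.
For an isothermal ideal gas ΔS_gas = nR ln(V₂/V₁) = 4.29 × 8.314 × ln(106/32) = 42.7 J/K.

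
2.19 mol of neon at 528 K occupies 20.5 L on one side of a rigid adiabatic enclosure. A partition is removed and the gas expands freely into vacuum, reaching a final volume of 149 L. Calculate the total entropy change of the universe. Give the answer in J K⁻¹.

No heat is exchanged and no work is done, so the ideal-gas temperature stays constant.
Entropy is a state function; using a reversible isothermal path, ΔS_gas = nR ln(V₂/V₁) = 2.19 × 8.314 × ln(149/20.5) = 36.1 J/K.
The insulated surroundings exchange no heat, so ΔS_surr = 0 and ΔS_universe = ΔS_gas.

ΔS_universe = 36.1 J/K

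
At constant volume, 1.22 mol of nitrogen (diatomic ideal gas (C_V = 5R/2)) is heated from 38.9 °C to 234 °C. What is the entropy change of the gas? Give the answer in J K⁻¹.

In kelvin: T₁ = 312.05 K, T₂ = 507.15 K. At constant volume, ΔS = nC_V ln(T₂/T₁) with C_V = 5R/2 = 20.79 J mol⁻¹ K⁻¹.
ΔS = 1.22 × 20.79 × ln(507.15/312.05) = 12.3 J/K.

ΔS = 12.3 J/K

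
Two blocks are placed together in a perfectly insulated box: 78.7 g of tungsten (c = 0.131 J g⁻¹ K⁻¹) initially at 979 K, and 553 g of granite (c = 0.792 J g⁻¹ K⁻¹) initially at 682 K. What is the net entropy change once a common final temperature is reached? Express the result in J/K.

Energy balance: T_f = (m₁c₁T₁ + m₂c₂T₂)/(m₁c₁ + m₂c₂) = 688.83 K.
ΔS₁ = m₁c₁ ln(T_f/T₁) = 10.3097 × ln(688.83/979) = -3.6242 J/K.
ΔS₂ = m₂c₂ ln(T_f/T₂) = 437.976 × ln(688.83/682) = 4.3646 J/K.
ΔS_total = -3.6242 + 4.3646 = 0.74 J/K.

ΔS_total = 0.74 J/K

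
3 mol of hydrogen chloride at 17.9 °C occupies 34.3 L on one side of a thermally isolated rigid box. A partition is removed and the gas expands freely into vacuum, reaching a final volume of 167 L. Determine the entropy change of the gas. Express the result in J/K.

No heat is exchanged and no work is done, so the ideal-gas temperature stays constant.
Entropy is a state function; using a reversible isothermal path, ΔS_gas = nR ln(V₂/V₁) = 3 × 8.314 × ln(167/34.3) = 39.5 J/K.

ΔS_gas = 39.5 J/K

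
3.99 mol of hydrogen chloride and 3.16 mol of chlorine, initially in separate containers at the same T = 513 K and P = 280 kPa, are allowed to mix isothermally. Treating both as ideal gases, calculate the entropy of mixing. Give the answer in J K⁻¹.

ΔS_mix = 40.8 J/K

Mole fractions: x_A = 3.99/7.15 = 0.558, x_B = 0.442.
ΔS_mix = −R(n_A ln x_A + n_B ln x_B) = −8.314 × (3.99 ln 0.558 + 3.16 ln 0.442) = 40.8 J/K.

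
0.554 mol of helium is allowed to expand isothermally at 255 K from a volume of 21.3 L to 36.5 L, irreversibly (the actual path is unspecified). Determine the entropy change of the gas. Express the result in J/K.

Entropy is a state function, so ΔS_gas depends only on the end states.
For an isothermal ideal gas ΔS_gas = nR ln(V₂/V₁) = 0.554 × 8.314 × ln(36.5/21.3) = 2.48 J/K.

ΔS_gas = 2.48 J/K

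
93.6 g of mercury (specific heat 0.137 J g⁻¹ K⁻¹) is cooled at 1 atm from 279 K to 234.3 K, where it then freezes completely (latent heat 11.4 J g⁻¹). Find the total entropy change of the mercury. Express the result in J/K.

ΔS = -6.79 J/K

Cooling step: ΔS₁ = m c ln(T_tr/T_i) = 93.6 × 0.137 × ln(234.3/279) = -2.239 J/K.
Phase change: ΔS₂ = −mL/T_tr = −93.6 × 11.4 / 234.3 = -4.554 J/K.
ΔS_total = (-2.239) + (-4.554) = -6.79 J/K.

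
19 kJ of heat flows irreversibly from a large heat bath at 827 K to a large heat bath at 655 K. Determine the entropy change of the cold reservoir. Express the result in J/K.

ΔS_cold = 29 J/K

The cold reservoir gains heat Q, so ΔS_cold = +Q/T_C = 19000/655 = 29 J/K.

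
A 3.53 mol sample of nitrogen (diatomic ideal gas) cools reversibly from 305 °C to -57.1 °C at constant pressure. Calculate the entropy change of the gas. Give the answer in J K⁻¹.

ΔS = -101 J/K

In kelvin: T₁ = 578.15 K, T₂ = 216.05 K. At constant pressure, ΔS = nC_p ln(T₂/T₁) with C_p = 7R/2 = 29.1 J mol⁻¹ K⁻¹.
ΔS = 3.53 × 29.1 × ln(216.05/578.15) = -101 J/K.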